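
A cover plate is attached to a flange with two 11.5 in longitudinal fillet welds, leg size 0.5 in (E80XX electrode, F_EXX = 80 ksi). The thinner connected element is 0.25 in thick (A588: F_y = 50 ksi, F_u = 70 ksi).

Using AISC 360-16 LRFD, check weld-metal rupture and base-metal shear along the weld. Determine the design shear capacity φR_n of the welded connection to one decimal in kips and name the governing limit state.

Weld metal: throat = 0.707×0.5 = 0.3535 in, L = 2×11.5 = 23 in. φR_n = 0.75 × 0.6 × 80 × 0.3535 × 23 = 292.7 kips.
Base metal shear (0.25 in plate): yield φR_n = 1.0×0.6×50×0.25×23 = 172.5 kips; rupture φR_n = 0.75×0.6×70×0.25×23 = 181.1 kips; take 172.5 kips (yield).
Governing: min(292.7, 172.5) = 172.5 kips → base-metal shear.

172.5 kips (base-metal shear governs)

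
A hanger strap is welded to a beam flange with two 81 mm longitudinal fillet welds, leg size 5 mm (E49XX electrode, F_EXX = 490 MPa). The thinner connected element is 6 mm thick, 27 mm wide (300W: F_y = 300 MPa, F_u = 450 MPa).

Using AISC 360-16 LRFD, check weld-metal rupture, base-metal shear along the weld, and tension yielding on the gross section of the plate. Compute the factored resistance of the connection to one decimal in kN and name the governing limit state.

Weld metal: throat = 0.707×5 = 3.535 mm, L = 2×81 = 162 mm. φR_n = 0.75 × 0.6 × 490 × 3.535 × 162 = 126.3 kN.
Base metal shear (6 mm plate): yield φR_n = 1.0×0.6×300×6×162 = 175.0 kN; rupture φR_n = 0.75×0.6×450×6×162 = 196.8 kN; take 175.0 kN (yield).
Tension yield (gross): A_g = 27×6 = 162 mm². φR_n = 0.90 × 300 × 162 = 43.7 kN.
Governing: min(126.3, 175.0, 43.7) = 43.7 kN → gross-section yield.

43.7 kN (gross-section yield governs)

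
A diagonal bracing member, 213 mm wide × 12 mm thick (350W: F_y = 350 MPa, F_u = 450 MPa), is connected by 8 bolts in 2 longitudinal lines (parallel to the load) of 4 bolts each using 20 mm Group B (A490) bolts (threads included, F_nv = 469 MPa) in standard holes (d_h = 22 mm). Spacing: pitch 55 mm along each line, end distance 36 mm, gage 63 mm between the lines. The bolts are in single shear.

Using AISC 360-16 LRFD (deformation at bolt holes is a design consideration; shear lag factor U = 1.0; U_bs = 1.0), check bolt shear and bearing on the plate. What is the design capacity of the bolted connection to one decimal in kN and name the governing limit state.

Bolt shear: A_b = π(20)²/4 = 314.16 mm². φR_n = 0.75 × 469 × 314.16 × 8 × 1 = 884.0 kN.
Bearing (12 mm plate, F_u = 450 MPa): end bolts L_c = 36 − 22/2 = 25, R_n = min(1.2×25×12×450, 2.4×20×12×450) = 162 kN/bolt; interior L_c = 55 − 22 = 33, R_n = 213.84 kN/bolt. φR_n = 0.75 × (2×162 + 6×213.84) = 1205.3 kN.
Governing: min(884.0, 1205.3) = 884.0 kN → bolt shear.

884.0 kN (bolt shear governs)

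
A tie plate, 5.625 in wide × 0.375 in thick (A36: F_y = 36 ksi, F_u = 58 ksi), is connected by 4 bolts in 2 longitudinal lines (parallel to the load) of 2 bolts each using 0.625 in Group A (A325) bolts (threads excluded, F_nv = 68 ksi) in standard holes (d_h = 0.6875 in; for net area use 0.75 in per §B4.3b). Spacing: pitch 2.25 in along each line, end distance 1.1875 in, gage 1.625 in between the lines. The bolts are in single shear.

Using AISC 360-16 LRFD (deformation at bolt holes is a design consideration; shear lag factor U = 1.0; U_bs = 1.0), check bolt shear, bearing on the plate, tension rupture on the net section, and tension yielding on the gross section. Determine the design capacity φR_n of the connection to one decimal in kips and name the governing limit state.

62.6 kips (bolt shear governs)

Bolt shear: A_b = π(0.625)²/4 = 0.3068 in². φR_n = 0.75 × 68 × 0.3068 × 4 × 1 = 62.6 kips.
Bearing (0.375 in plate, F_u = 58 ksi): end bolts L_c = 1.1875 − 0.6875/2 = 0.84375, R_n = min(1.2×0.84375×0.375×58, 2.4×0.625×0.375×58) = 22.022 kips/bolt; interior L_c = 2.25 − 0.6875 = 1.5625, R_n = 32.625 kips/bolt. φR_n = 0.75 × (2×22.022 + 2×32.625) = 82.0 kips.
Tension rupture (net): A_n = (5.625 − 2×0.75)×0.375 = 1.5469 in² (U = 1.0, A_e = A_n). φR_n = 0.75 × 58 × 1.5469 = 67.3 kips.
Tension yield (gross): A_g = 5.625×0.375 = 2.1094 in². φR_n = 0.90 × 36 × 2.1094 = 68.3 kips.
Governing: min(62.6, 82.0, 67.3, 68.3) = 62.6 kips → bolt shear.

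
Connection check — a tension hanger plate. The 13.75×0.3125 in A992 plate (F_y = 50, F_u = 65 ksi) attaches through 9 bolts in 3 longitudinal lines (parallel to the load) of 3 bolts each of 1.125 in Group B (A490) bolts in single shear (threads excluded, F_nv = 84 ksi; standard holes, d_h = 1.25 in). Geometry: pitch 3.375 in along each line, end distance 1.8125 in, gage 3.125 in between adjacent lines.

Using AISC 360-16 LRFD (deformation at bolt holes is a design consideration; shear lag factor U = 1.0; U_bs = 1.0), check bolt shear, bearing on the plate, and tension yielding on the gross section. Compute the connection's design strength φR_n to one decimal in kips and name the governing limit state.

Bolt shear: A_b = π(1.125)²/4 = 0.99402 in². φR_n = 0.75 × 84 × 0.99402 × 9 × 1 = 563.6 kips.
Bearing (0.3125 in plate, F_u = 65 ksi): end bolts L_c = 1.8125 − 1.25/2 = 1.1875, R_n = min(1.2×1.1875×0.3125×65, 2.4×1.125×0.3125×65) = 28.945 kips/bolt; interior L_c = 3.375 − 1.25 = 2.125, R_n = 51.797 kips/bolt. φR_n = 0.75 × (3×28.945 + 6×51.797) = 298.2 kips.
Tension yield (gross): A_g = 13.75×0.3125 = 4.2969 in². φR_n = 0.90 × 50 × 4.2969 = 193.4 kips.
Governing: min(563.6, 298.2, 193.4) = 193.4 kips → gross-section yield.

193.4 kips (gross-section yield governs)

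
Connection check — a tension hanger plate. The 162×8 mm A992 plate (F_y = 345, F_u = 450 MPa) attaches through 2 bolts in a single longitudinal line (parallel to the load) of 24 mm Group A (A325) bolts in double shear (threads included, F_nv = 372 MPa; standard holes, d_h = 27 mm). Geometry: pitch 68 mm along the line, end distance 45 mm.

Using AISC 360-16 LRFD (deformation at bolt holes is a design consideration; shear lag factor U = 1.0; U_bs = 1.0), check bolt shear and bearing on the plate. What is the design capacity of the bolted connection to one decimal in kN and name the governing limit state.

234.9 kN (bearing governs)

Bolt shear: A_b = π(24)²/4 = 452.39 mm². φR_n = 0.75 × 372 × 452.39 × 2 × 2 = 504.9 kN.
Bearing (8 mm plate, F_u = 450 MPa): end bolts L_c = 45 − 27/2 = 31.5, R_n = min(1.2×31.5×8×450, 2.4×24×8×450) = 136.08 kN/bolt; interior L_c = 68 − 27 = 41, R_n = 177.12 kN/bolt. φR_n = 0.75 × (1×136.08 + 1×177.12) = 234.9 kN.
Governing: min(504.9, 234.9) = 234.9 kN → bearing.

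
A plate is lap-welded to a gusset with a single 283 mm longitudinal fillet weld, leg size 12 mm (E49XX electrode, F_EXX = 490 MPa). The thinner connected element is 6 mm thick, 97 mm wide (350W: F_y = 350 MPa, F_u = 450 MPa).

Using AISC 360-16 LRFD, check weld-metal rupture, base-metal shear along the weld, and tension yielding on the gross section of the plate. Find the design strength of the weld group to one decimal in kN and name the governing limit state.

Weld metal: throat = 0.707×12 = 8.484 mm, L = 283 mm. φR_n = 0.75 × 0.6 × 490 × 8.484 × 283 = 529.4 kN.
Base metal shear (6 mm plate): yield φR_n = 1.0×0.6×350×6×283 = 356.6 kN; rupture φR_n = 0.75×0.6×450×6×283 = 343.8 kN; take 343.8 kN (rupture).
Tension yield (gross): A_g = 97×6 = 582 mm². φR_n = 0.90 × 350 × 582 = 183.3 kN.
Governing: min(529.4, 343.8, 183.3) = 183.3 kN → gross-section yield.

183.3 kN (gross-section yield governs)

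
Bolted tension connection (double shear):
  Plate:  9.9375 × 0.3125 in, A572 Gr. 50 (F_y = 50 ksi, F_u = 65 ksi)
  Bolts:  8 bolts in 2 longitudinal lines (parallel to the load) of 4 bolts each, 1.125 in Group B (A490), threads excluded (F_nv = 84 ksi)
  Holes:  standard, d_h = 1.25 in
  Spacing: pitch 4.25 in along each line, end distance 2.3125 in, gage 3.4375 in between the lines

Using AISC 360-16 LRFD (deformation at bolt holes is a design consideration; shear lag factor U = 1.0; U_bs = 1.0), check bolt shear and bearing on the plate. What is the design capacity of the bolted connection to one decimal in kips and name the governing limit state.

308.5 kips (bearing governs)

Bolt shear: A_b = π(1.125)²/4 = 0.99402 in². φR_n = 0.75 × 84 × 0.99402 × 8 × 2 = 1002.0 kips.
Bearing (0.3125 in plate, F_u = 65 ksi): end bolts L_c = 2.3125 − 1.25/2 = 1.6875, R_n = min(1.2×1.6875×0.3125×65, 2.4×1.125×0.3125×65) = 41.133 kips/bolt; interior L_c = 4.25 − 1.25 = 3, R_n = 54.844 kips/bolt. φR_n = 0.75 × (2×41.133 + 6×54.844) = 308.5 kips.
Governing: min(1002.0, 308.5) = 308.5 kips → bearing.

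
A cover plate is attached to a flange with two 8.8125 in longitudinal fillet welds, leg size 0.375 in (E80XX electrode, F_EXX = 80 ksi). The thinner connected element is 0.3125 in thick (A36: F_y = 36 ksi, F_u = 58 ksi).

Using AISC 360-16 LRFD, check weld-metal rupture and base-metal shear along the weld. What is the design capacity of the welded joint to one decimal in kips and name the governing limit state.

Weld metal: throat = 0.707×0.375 = 0.26513 in, L = 2×8.8125 = 17.625 in. φR_n = 0.75 × 0.6 × 80 × 0.26513 × 17.625 = 168.2 kips.
Base metal shear (0.3125 in plate): yield φR_n = 1.0×0.6×36×0.3125×17.625 = 119.0 kips; rupture φR_n = 0.75×0.6×58×0.3125×17.625 = 143.8 kips; take 119.0 kips (yield).
Governing: min(168.2, 119.0) = 119.0 kips → base-metal shear.

119.0 kips (base-metal shear governs)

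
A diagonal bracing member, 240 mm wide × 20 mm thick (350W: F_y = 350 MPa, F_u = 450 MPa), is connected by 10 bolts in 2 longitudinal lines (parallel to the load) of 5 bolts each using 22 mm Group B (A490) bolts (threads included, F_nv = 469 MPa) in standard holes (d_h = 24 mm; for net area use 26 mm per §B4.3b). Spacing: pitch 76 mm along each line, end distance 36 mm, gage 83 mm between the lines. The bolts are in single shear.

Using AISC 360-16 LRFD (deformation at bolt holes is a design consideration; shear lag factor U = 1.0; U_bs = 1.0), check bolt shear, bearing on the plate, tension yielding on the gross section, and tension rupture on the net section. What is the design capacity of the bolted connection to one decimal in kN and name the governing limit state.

Bolt shear: A_b = π(22)²/4 = 380.13 mm². φR_n = 0.75 × 469 × 380.13 × 10 × 1 = 1337.1 kN.
Bearing (20 mm plate, F_u = 450 MPa): end bolts L_c = 36 − 24/2 = 24, R_n = min(1.2×24×20×450, 2.4×22×20×450) = 259.2 kN/bolt; interior L_c = 76 − 24 = 52, R_n = 475.2 kN/bolt. φR_n = 0.75 × (2×259.2 + 8×475.2) = 3240.0 kN.
Tension yield (gross): A_g = 240×20 = 4800 mm². φR_n = 0.90 × 350 × 4800 = 1512.0 kN.
Tension rupture (net): A_n = (240 − 2×26)×20 = 3760 mm² (U = 1.0, A_e = A_n). φR_n = 0.75 × 450 × 3760 = 1269.0 kN.
Governing: min(1337.1, 3240.0, 1512.0, 1269.0) = 1269.0 kN → net-section rupture.

1269.0 kN (net-section rupture governs)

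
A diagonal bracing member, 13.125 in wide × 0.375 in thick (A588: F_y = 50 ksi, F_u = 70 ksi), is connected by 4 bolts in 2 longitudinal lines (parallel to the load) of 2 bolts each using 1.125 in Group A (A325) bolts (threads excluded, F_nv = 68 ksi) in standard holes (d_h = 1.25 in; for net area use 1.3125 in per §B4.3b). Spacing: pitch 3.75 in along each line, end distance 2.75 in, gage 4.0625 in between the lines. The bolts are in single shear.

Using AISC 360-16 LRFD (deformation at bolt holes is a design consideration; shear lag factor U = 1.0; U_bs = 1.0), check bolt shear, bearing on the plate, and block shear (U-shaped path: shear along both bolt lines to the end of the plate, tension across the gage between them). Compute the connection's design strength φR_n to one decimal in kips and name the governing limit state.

161.2 kips (block shear governs)

Bolt shear: A_b = π(1.125)²/4 = 0.99402 in². φR_n = 0.75 × 68 × 0.99402 × 4 × 1 = 202.8 kips.
Bearing (0.375 in plate, F_u = 70 ksi): end bolts L_c = 2.75 − 1.25/2 = 2.125, R_n = min(1.2×2.125×0.375×70, 2.4×1.125×0.375×70) = 66.938 kips/bolt; interior L_c = 3.75 − 1.25 = 2.5, R_n = 70.875 kips/bolt. φR_n = 0.75 × (2×66.938 + 2×70.875) = 206.7 kips.
Block shear: shear path 2×[2.75+1×3.75] = 2×6.5 in, A_gv = 4.875, A_nv = 2×(6.5 − 1.5×1.3125)×0.375 = 3.3984 in²; tension across gage: (4.0625 − 1×1.3125)×0.375 = 1.0313 in². R_n = min(0.6×70×3.3984, 0.6×50×4.875) + 1.0×70×1.0313 = min(142.73, 146.25) + 72.191 = 214.92 kips. φR_n = 0.75 × 214.92 = 161.2 kips.
Governing: min(202.8, 206.7, 161.2) = 161.2 kips → block shear.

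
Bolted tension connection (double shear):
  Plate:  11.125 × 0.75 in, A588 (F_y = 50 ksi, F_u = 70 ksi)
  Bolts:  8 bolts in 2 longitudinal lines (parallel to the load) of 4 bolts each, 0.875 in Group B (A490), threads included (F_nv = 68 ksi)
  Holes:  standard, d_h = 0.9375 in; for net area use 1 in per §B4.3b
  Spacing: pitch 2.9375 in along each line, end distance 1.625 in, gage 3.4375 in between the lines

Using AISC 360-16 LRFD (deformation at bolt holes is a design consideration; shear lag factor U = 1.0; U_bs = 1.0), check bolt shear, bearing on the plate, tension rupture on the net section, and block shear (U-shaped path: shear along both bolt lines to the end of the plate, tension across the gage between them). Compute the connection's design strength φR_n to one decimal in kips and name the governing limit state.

Bolt shear: A_b = π(0.875)²/4 = 0.60132 in². φR_n = 0.75 × 68 × 0.60132 × 8 × 2 = 490.7 kips.
Bearing (0.75 in plate, F_u = 70 ksi): end bolts L_c = 1.625 − 0.9375/2 = 1.15625, R_n = min(1.2×1.15625×0.75×70, 2.4×0.875×0.75×70) = 72.844 kips/bolt; interior L_c = 2.9375 − 0.9375 = 2, R_n = 110.25 kips/bolt. φR_n = 0.75 × (2×72.844 + 6×110.25) = 605.4 kips.
Tension rupture (net): A_n = (11.125 − 2×1)×0.75 = 6.8438 in² (U = 1.0, A_e = A_n). φR_n = 0.75 × 70 × 6.8438 = 359.3 kips.
Block shear: shear path 2×[1.625+3×2.9375] = 2×10.4375 in, A_gv = 15.656, A_nv = 2×(10.4375 − 3.5×1)×0.75 = 10.406 in²; tension across gage: (3.4375 − 1×1)×0.75 = 1.8281 in². R_n = min(0.6×70×10.406, 0.6×50×15.656) + 1.0×70×1.8281 = min(437.05, 469.68) + 127.97 = 565.02 kips. φR_n = 0.75 × 565.02 = 423.8 kips.
Governing: min(490.7, 605.4, 359.3, 423.8) = 359.3 kips → net-section rupture.

359.3 kips (net-section rupture governs)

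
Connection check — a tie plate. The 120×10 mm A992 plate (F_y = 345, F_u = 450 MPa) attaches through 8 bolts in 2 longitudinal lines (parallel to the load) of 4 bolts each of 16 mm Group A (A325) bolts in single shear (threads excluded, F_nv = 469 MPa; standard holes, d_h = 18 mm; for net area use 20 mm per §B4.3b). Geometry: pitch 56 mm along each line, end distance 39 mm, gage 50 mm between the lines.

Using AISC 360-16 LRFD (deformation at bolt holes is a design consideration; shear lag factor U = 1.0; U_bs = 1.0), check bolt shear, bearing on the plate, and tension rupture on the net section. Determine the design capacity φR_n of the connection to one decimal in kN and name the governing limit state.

Bolt shear: A_b = π(16)²/4 = 201.06 mm². φR_n = 0.75 × 469 × 201.06 × 8 × 1 = 565.8 kN.
Bearing (10 mm plate, F_u = 450 MPa): end bolts L_c = 39 − 18/2 = 30, R_n = min(1.2×30×10×450, 2.4×16×10×450) = 162 kN/bolt; interior L_c = 56 − 18 = 38, R_n = 172.8 kN/bolt. φR_n = 0.75 × (2×162 + 6×172.8) = 1020.6 kN.
Tension rupture (net): A_n = (120 − 2×20)×10 = 800 mm² (U = 1.0, A_e = A_n). φR_n = 0.75 × 450 × 800 = 270.0 kN.
Governing: min(565.8, 1020.6, 270.0) = 270.0 kN → net-section rupture.

270.0 kN (net-section rupture governs)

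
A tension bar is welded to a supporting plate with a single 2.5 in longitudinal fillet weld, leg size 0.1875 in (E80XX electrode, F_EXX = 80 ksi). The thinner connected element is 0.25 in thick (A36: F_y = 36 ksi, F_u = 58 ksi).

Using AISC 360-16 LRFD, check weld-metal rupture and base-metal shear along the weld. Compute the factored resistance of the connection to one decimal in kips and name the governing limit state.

Weld metal: throat = 0.707×0.1875 = 0.13256 in, L = 2.5 in. φR_n = 0.75 × 0.6 × 80 × 0.13256 × 2.5 = 11.9 kips.
Base metal shear (0.25 in plate): yield φR_n = 1.0×0.6×36×0.25×2.5 = 13.5 kips; rupture φR_n = 0.75×0.6×58×0.25×2.5 = 16.3 kips; take 13.5 kips (yield).
Governing: min(11.9, 13.5) = 11.9 kips → weld metal.

11.9 kips (weld metal governs)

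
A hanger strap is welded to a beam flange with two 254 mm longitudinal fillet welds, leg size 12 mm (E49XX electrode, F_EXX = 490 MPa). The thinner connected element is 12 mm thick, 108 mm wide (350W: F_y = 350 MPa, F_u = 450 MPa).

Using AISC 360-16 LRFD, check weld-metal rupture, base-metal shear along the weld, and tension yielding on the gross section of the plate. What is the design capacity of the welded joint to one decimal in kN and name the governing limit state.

Weld metal: throat = 0.707×12 = 8.484 mm, L = 2×254 = 508 mm. φR_n = 0.75 × 0.6 × 490 × 8.484 × 508 = 950.3 kN.
Base metal shear (12 mm plate): yield φR_n = 1.0×0.6×350×12×508 = 1280.2 kN; rupture φR_n = 0.75×0.6×450×12×508 = 1234.4 kN; take 1234.4 kN (rupture).
Tension yield (gross): A_g = 108×12 = 1296 mm². φR_n = 0.90 × 350 × 1296 = 408.2 kN.
Governing: min(950.3, 1234.4, 408.2) = 408.2 kN → gross-section yield.

408.2 kN (gross-section yield governs)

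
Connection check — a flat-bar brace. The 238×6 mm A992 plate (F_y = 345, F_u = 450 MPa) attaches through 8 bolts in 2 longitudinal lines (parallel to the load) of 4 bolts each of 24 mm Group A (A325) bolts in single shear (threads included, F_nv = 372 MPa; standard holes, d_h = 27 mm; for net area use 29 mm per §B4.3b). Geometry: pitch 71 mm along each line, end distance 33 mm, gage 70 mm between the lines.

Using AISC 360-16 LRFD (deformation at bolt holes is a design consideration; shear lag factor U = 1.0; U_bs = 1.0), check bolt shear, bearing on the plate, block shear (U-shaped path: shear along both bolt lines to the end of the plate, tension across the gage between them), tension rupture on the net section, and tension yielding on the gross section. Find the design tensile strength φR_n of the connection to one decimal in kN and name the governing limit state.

364.5 kN (net-section rupture governs)

Bolt shear: A_b = π(24)²/4 = 452.39 mm². φR_n = 0.75 × 372 × 452.39 × 8 × 1 = 1009.7 kN.
Bearing (6 mm plate, F_u = 450 MPa): end bolts L_c = 33 − 27/2 = 19.5, R_n = min(1.2×19.5×6×450, 2.4×24×6×450) = 63.18 kN/bolt; interior L_c = 71 − 27 = 44, R_n = 142.56 kN/bolt. φR_n = 0.75 × (2×63.18 + 6×142.56) = 736.3 kN.
Block shear: shear path 2×[33+3×71] = 2×246 mm, A_gv = 2952, A_nv = 2×(246 − 3.5×29)×6 = 1734 mm²; tension across gage: (70 − 1×29)×6 = 246 mm². R_n = min(0.6×450×1734, 0.6×345×2952) + 1.0×450×246 = min(468.18, 611.06) + 110.7 = 578.88 kN. φR_n = 0.75 × 578.88 = 434.2 kN.
Tension rupture (net): A_n = (238 − 2×29)×6 = 1080 mm² (U = 1.0, A_e = A_n). φR_n = 0.75 × 450 × 1080 = 364.5 kN.
Tension yield (gross): A_g = 238×6 = 1428 mm². φR_n = 0.90 × 345 × 1428 = 443.4 kN.
Governing: min(1009.7, 736.3, 434.2, 364.5, 443.4) = 364.5 kN → net-section rupture.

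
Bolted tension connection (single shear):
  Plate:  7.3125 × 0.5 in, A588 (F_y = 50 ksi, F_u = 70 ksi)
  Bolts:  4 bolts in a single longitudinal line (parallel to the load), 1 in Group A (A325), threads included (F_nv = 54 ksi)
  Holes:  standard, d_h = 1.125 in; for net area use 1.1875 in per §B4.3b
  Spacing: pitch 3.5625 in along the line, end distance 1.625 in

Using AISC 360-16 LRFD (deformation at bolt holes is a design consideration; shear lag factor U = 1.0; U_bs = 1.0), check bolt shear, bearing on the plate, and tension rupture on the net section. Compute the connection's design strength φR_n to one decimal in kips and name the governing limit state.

127.2 kips (bolt shear governs)

Bolt shear: A_b = π(1)²/4 = 0.7854 in². φR_n = 0.75 × 54 × 0.7854 × 4 × 1 = 127.2 kips.
Bearing (0.5 in plate, F_u = 70 ksi): end bolts L_c = 1.625 − 1.125/2 = 1.0625, R_n = min(1.2×1.0625×0.5×70, 2.4×1×0.5×70) = 44.625 kips/bolt; interior L_c = 3.5625 − 1.125 = 2.4375, R_n = 84 kips/bolt. φR_n = 0.75 × (1×44.625 + 3×84) = 222.5 kips.
Tension rupture (net): A_n = (7.3125 − 1×1.1875)×0.5 = 3.0625 in² (U = 1.0, A_e = A_n). φR_n = 0.75 × 70 × 3.0625 = 160.8 kips.
Governing: min(127.2, 222.5, 160.8) = 127.2 kips → bolt shear.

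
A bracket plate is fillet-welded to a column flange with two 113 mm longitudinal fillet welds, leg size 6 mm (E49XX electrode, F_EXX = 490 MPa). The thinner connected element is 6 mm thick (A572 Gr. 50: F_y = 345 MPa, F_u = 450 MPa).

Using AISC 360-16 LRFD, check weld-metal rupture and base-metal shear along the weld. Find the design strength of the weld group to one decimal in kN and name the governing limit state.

211.4 kN (weld metal governs)

Weld metal: throat = 0.707×6 = 4.242 mm, L = 2×113 = 226 mm. φR_n = 0.75 × 0.6 × 490 × 4.242 × 226 = 211.4 kN.
Base metal shear (6 mm plate): yield φR_n = 1.0×0.6×345×6×226 = 280.7 kN; rupture φR_n = 0.75×0.6×450×6×226 = 274.6 kN; take 274.6 kN (rupture).
Governing: min(211.4, 274.6) = 211.4 kN → weld metal.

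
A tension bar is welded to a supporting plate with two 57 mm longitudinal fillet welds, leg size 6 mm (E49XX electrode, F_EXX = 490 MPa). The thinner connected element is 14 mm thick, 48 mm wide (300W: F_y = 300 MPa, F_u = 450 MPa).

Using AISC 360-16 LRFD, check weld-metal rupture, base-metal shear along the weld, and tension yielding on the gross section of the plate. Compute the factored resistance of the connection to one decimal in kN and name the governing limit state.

Weld metal: throat = 0.707×6 = 4.242 mm, L = 2×57 = 114 mm. φR_n = 0.75 × 0.6 × 490 × 4.242 × 114 = 106.6 kN.
Base metal shear (14 mm plate): yield φR_n = 1.0×0.6×300×14×114 = 287.3 kN; rupture φR_n = 0.75×0.6×450×14×114 = 323.2 kN; take 287.3 kN (yield).
Tension yield (gross): A_g = 48×14 = 672 mm². φR_n = 0.90 × 300 × 672 = 181.4 kN.
Governing: min(106.6, 287.3, 181.4) = 106.6 kN → weld metal.

106.6 kN (weld metal governs)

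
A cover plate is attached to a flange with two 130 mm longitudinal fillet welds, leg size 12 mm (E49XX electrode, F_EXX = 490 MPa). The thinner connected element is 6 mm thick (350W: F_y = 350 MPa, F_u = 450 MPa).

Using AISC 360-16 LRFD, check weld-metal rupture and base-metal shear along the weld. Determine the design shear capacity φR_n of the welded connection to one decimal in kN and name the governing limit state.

315.9 kN (base-metal shear governs)

Weld metal: throat = 0.707×12 = 8.484 mm, L = 2×130 = 260 mm. φR_n = 0.75 × 0.6 × 490 × 8.484 × 260 = 486.4 kN.
Base metal shear (6 mm plate): yield φR_n = 1.0×0.6×350×6×260 = 327.6 kN; rupture φR_n = 0.75×0.6×450×6×260 = 315.9 kN; take 315.9 kN (rupture).
Governing: min(486.4, 315.9) = 315.9 kN → base-metal shear.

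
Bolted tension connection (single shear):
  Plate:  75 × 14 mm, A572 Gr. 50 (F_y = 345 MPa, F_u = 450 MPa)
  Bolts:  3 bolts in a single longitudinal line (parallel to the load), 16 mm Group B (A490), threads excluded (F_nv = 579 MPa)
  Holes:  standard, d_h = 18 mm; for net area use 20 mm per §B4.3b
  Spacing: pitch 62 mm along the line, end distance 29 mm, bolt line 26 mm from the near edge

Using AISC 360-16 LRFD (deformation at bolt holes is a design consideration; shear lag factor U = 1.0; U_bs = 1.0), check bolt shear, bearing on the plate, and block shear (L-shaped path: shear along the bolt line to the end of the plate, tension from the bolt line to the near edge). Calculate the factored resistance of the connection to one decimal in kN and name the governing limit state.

261.9 kN (bolt shear governs)

Bolt shear: A_b = π(16)²/4 = 201.06 mm². φR_n = 0.75 × 579 × 201.06 × 3 × 1 = 261.9 kN.
Bearing (14 mm plate, F_u = 450 MPa): end bolts L_c = 29 − 18/2 = 20, R_n = min(1.2×20×14×450, 2.4×16×14×450) = 151.2 kN/bolt; interior L_c = 62 − 18 = 44, R_n = 241.92 kN/bolt. φR_n = 0.75 × (1×151.2 + 2×241.92) = 476.3 kN.
Block shear: shear path 1×[29+2×62] = 1×153 mm, A_gv = 2142, A_nv = 1×(153 − 2.5×20)×14 = 1442 mm²; tension to near edge: (26 − 0.5×20)×14 = 224 mm². R_n = min(0.6×450×1442, 0.6×345×2142) + 1.0×450×224 = min(389.34, 443.39) + 100.8 = 490.14 kN. φR_n = 0.75 × 490.14 = 367.6 kN.
Governing: min(261.9, 476.3, 367.6) = 261.9 kN → bolt shear.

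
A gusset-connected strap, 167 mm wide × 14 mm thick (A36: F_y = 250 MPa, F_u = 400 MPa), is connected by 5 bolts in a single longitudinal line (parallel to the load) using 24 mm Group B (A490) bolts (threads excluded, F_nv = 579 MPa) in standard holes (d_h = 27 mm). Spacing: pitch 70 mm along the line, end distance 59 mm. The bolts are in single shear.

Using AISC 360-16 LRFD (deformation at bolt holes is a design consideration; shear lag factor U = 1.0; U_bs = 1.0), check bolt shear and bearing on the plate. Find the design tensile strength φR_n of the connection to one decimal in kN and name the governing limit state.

Bolt shear: A_b = π(24)²/4 = 452.39 mm². φR_n = 0.75 × 579 × 452.39 × 5 × 1 = 982.3 kN.
Bearing (14 mm plate, F_u = 400 MPa): end bolts L_c = 59 − 27/2 = 45.5, R_n = min(1.2×45.5×14×400, 2.4×24×14×400) = 305.76 kN/bolt; interior L_c = 70 − 27 = 43, R_n = 288.96 kN/bolt. φR_n = 0.75 × (1×305.76 + 4×288.96) = 1096.2 kN.
Governing: min(982.3, 1096.2) = 982.3 kN → bolt shear.

982.3 kN (bolt shear governs)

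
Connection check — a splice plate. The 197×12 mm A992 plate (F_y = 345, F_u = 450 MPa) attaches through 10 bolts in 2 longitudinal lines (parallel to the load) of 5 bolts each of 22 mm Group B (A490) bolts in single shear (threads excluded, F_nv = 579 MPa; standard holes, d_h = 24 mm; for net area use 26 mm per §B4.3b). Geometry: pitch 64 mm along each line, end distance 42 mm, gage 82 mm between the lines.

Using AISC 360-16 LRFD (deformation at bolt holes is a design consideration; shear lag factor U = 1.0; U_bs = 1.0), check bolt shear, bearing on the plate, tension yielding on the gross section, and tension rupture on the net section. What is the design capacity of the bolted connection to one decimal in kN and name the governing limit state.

587.3 kN (net-section rupture governs)

Bolt shear: A_b = π(22)²/4 = 380.13 mm². φR_n = 0.75 × 579 × 380.13 × 10 × 1 = 1650.7 kN.
Bearing (12 mm plate, F_u = 450 MPa): end bolts L_c = 42 − 24/2 = 30, R_n = min(1.2×30×12×450, 2.4×22×12×450) = 194.4 kN/bolt; interior L_c = 64 − 24 = 40, R_n = 259.2 kN/bolt. φR_n = 0.75 × (2×194.4 + 8×259.2) = 1846.8 kN.
Tension yield (gross): A_g = 197×12 = 2364 mm². φR_n = 0.90 × 345 × 2364 = 734.0 kN.
Tension rupture (net): A_n = (197 − 2×26)×12 = 1740 mm² (U = 1.0, A_e = A_n). φR_n = 0.75 × 450 × 1740 = 587.3 kN.
Governing: min(1650.7, 1846.8, 734.0, 587.3) = 587.3 kN → net-section rupture.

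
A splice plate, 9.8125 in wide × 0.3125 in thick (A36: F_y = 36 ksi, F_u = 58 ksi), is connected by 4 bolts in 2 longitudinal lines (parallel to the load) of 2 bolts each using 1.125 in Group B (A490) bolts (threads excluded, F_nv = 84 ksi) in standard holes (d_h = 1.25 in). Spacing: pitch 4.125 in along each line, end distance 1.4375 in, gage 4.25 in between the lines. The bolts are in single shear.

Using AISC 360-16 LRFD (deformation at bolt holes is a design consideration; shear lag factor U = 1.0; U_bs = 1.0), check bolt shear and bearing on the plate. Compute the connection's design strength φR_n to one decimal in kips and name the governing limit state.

Bolt shear: A_b = π(1.125)²/4 = 0.99402 in². φR_n = 0.75 × 84 × 0.99402 × 4 × 1 = 250.5 kips.
Bearing (0.3125 in plate, F_u = 58 ksi): end bolts L_c = 1.4375 − 1.25/2 = 0.8125, R_n = min(1.2×0.8125×0.3125×58, 2.4×1.125×0.3125×58) = 17.672 kips/bolt; interior L_c = 4.125 − 1.25 = 2.875, R_n = 48.938 kips/bolt. φR_n = 0.75 × (2×17.672 + 2×48.938) = 99.9 kips.
Governing: min(250.5, 99.9) = 99.9 kips → bearing.

99.9 kips (bearing governs)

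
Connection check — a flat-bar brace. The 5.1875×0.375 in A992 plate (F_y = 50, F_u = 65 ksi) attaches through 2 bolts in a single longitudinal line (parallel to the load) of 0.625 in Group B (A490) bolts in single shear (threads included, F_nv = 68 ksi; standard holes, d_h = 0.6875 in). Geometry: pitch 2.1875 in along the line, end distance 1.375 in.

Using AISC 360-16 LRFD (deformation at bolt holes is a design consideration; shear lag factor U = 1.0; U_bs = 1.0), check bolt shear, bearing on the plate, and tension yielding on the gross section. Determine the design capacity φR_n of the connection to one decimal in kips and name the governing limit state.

31.3 kips (bolt shear governs)

Bolt shear: A_b = π(0.625)²/4 = 0.3068 in². φR_n = 0.75 × 68 × 0.3068 × 2 × 1 = 31.3 kips.
Bearing (0.375 in plate, F_u = 65 ksi): end bolts L_c = 1.375 − 0.6875/2 = 1.03125, R_n = min(1.2×1.03125×0.375×65, 2.4×0.625×0.375×65) = 30.164 kips/bolt; interior L_c = 2.1875 − 0.6875 = 1.5, R_n = 36.563 kips/bolt. φR_n = 0.75 × (1×30.164 + 1×36.563) = 50.0 kips.
Tension yield (gross): A_g = 5.1875×0.375 = 1.9453 in². φR_n = 0.90 × 50 × 1.9453 = 87.5 kips.
Governing: min(31.3, 50.0, 87.5) = 31.3 kips → bolt shear.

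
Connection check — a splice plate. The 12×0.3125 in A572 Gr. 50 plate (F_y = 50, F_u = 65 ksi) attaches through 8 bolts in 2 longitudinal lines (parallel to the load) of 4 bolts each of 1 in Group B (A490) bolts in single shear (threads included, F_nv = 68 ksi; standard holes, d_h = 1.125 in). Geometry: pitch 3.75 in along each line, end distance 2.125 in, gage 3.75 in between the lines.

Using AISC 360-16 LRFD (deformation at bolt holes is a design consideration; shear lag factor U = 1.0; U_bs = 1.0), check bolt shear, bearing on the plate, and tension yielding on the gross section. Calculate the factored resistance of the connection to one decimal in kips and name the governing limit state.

168.8 kips (gross-section yield governs)

Bolt shear: A_b = π(1)²/4 = 0.7854 in². φR_n = 0.75 × 68 × 0.7854 × 8 × 1 = 320.4 kips.
Bearing (0.3125 in plate, F_u = 65 ksi): end bolts L_c = 2.125 − 1.125/2 = 1.5625, R_n = min(1.2×1.5625×0.3125×65, 2.4×1×0.3125×65) = 38.086 kips/bolt; interior L_c = 3.75 − 1.125 = 2.625, R_n = 48.75 kips/bolt. φR_n = 0.75 × (2×38.086 + 6×48.75) = 276.5 kips.
Tension yield (gross): A_g = 12×0.3125 = 3.75 in². φR_n = 0.90 × 50 × 3.75 = 168.8 kips.
Governing: min(320.4, 276.5, 168.8) = 168.8 kips → gross-section yield.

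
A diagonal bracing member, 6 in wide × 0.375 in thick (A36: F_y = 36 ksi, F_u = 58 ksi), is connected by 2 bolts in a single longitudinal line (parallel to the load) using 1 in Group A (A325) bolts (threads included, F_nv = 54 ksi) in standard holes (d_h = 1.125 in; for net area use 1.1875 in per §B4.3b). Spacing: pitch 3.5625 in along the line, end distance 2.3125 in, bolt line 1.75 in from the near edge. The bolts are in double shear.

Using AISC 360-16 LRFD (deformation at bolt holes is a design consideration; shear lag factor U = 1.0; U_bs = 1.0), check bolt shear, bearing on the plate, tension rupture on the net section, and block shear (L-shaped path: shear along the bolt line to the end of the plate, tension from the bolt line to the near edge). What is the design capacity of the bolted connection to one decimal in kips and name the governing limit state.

54.6 kips (block shear governs)

Bolt shear: A_b = π(1)²/4 = 0.7854 in². φR_n = 0.75 × 54 × 0.7854 × 2 × 2 = 127.2 kips.
Bearing (0.375 in plate, F_u = 58 ksi): end bolts L_c = 2.3125 − 1.125/2 = 1.75, R_n = min(1.2×1.75×0.375×58, 2.4×1×0.375×58) = 45.675 kips/bolt; interior L_c = 3.5625 − 1.125 = 2.4375, R_n = 52.2 kips/bolt. φR_n = 0.75 × (1×45.675 + 1×52.2) = 73.4 kips.
Tension rupture (net): A_n = (6 − 1×1.1875)×0.375 = 1.8047 in² (U = 1.0, A_e = A_n). φR_n = 0.75 × 58 × 1.8047 = 78.5 kips.
Block shear: shear path 1×[2.3125+1×3.5625] = 1×5.875 in, A_gv = 2.2031, A_nv = 1×(5.875 − 1.5×1.1875)×0.375 = 1.5352 in²; tension to near edge: (1.75 − 0.5×1.1875)×0.375 = 0.43359 in². R_n = min(0.6×58×1.5352, 0.6×36×2.2031) + 1.0×58×0.43359 = min(53.425, 47.587) + 25.148 = 72.735 kips. φR_n = 0.75 × 72.735 = 54.6 kips.
Governing: min(127.2, 73.4, 78.5, 54.6) = 54.6 kips → block shear.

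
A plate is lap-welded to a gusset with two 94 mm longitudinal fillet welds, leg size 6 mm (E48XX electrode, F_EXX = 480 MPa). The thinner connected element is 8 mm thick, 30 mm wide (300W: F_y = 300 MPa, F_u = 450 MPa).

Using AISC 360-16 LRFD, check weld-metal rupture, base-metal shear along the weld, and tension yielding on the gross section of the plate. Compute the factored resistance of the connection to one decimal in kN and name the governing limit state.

Weld metal: throat = 0.707×6 = 4.242 mm, L = 2×94 = 188 mm. φR_n = 0.75 × 0.6 × 480 × 4.242 × 188 = 172.3 kN.
Base metal shear (8 mm plate): yield φR_n = 1.0×0.6×300×8×188 = 270.7 kN; rupture φR_n = 0.75×0.6×450×8×188 = 304.6 kN; take 270.7 kN (yield).
Tension yield (gross): A_g = 30×8 = 240 mm². φR_n = 0.90 × 300 × 240 = 64.8 kN.
Governing: min(172.3, 270.7, 64.8) = 64.8 kN → gross-section yield.

64.8 kN (gross-section yield governs)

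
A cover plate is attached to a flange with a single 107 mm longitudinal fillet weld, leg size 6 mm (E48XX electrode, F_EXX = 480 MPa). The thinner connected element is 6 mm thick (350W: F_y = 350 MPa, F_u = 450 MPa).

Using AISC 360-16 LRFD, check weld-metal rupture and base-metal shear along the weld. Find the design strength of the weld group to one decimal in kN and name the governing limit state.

Weld metal: throat = 0.707×6 = 4.242 mm, L = 107 mm. φR_n = 0.75 × 0.6 × 480 × 4.242 × 107 = 98.0 kN.
Base metal shear (6 mm plate): yield φR_n = 1.0×0.6×350×6×107 = 134.8 kN; rupture φR_n = 0.75×0.6×450×6×107 = 130.0 kN; take 130.0 kN (rupture).
Governing: min(98.0, 130.0) = 98.0 kN → weld metal.

98.0 kN (weld metal governs)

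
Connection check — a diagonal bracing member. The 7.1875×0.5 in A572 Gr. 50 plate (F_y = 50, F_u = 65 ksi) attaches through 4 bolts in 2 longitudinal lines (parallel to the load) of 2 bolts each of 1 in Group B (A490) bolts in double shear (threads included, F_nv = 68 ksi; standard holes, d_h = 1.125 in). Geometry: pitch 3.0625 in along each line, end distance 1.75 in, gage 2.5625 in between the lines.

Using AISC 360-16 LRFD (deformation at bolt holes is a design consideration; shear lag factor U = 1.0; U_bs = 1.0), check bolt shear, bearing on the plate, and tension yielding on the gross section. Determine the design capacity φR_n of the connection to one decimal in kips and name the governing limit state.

Bolt shear: A_b = π(1)²/4 = 0.7854 in². φR_n = 0.75 × 68 × 0.7854 × 4 × 2 = 320.4 kips.
Bearing (0.5 in plate, F_u = 65 ksi): end bolts L_c = 1.75 − 1.125/2 = 1.1875, R_n = min(1.2×1.1875×0.5×65, 2.4×1×0.5×65) = 46.313 kips/bolt; interior L_c = 3.0625 − 1.125 = 1.9375, R_n = 75.563 kips/bolt. φR_n = 0.75 × (2×46.313 + 2×75.563) = 182.8 kips.
Tension yield (gross): A_g = 7.1875×0.5 = 3.5938 in². φR_n = 0.90 × 50 × 3.5938 = 161.7 kips.
Governing: min(320.4, 182.8, 161.7) = 161.7 kips → gross-section yield.

161.7 kips (gross-section yield governs)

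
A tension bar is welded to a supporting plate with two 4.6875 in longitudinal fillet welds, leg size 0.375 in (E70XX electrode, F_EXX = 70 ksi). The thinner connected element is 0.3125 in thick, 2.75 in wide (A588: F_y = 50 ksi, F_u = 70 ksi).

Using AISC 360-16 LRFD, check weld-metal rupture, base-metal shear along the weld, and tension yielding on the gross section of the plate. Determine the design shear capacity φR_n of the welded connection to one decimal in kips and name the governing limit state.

Weld metal: throat = 0.707×0.375 = 0.26513 in, L = 2×4.6875 = 9.375 in. φR_n = 0.75 × 0.6 × 70 × 0.26513 × 9.375 = 78.3 kips.
Base metal shear (0.3125 in plate): yield φR_n = 1.0×0.6×50×0.3125×9.375 = 87.9 kips; rupture φR_n = 0.75×0.6×70×0.3125×9.375 = 92.3 kips; take 87.9 kips (yield).
Tension yield (gross): A_g = 2.75×0.3125 = 0.85938 in². φR_n = 0.90 × 50 × 0.85938 = 38.7 kips.
Governing: min(78.3, 87.9, 38.7) = 38.7 kips → gross-section yield.

38.7 kips (gross-section yield governs)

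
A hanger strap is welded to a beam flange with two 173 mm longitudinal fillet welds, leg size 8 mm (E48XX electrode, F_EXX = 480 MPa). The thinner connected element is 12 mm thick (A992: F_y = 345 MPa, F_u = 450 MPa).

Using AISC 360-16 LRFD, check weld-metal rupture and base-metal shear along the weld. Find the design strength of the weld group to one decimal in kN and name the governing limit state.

Weld metal: throat = 0.707×8 = 5.656 mm, L = 2×173 = 346 mm. φR_n = 0.75 × 0.6 × 480 × 5.656 × 346 = 422.7 kN.
Base metal shear (12 mm plate): yield φR_n = 1.0×0.6×345×12×346 = 859.5 kN; rupture φR_n = 0.75×0.6×450×12×346 = 840.8 kN; take 840.8 kN (rupture).
Governing: min(422.7, 840.8) = 422.7 kN → weld metal.

422.7 kN (weld metal governs)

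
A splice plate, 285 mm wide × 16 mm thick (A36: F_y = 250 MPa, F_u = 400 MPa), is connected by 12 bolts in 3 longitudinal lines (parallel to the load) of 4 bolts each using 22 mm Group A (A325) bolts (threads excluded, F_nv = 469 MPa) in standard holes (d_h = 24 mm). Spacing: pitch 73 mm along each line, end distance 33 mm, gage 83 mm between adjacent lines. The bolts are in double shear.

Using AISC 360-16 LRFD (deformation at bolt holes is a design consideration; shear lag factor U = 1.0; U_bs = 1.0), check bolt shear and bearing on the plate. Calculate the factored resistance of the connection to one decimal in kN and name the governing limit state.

2643.8 kN (bearing governs)

Bolt shear: A_b = π(22)²/4 = 380.13 mm². φR_n = 0.75 × 469 × 380.13 × 12 × 2 = 3209.1 kN.
Bearing (16 mm plate, F_u = 400 MPa): end bolts L_c = 33 − 24/2 = 21, R_n = min(1.2×21×16×400, 2.4×22×16×400) = 161.28 kN/bolt; interior L_c = 73 − 24 = 49, R_n = 337.92 kN/bolt. φR_n = 0.75 × (3×161.28 + 9×337.92) = 2643.8 kN.
Governing: min(3209.1, 2643.8) = 2643.8 kN → bearing.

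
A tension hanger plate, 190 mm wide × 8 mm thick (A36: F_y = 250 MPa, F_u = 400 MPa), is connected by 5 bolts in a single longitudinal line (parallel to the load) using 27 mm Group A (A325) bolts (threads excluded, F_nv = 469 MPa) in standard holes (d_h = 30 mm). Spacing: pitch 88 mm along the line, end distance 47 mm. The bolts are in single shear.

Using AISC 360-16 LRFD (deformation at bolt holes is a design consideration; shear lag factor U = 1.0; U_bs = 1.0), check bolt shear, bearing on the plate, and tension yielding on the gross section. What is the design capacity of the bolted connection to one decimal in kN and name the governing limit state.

Bolt shear: A_b = π(27)²/4 = 572.56 mm². φR_n = 0.75 × 469 × 572.56 × 5 × 1 = 1007.0 kN.
Bearing (8 mm plate, F_u = 400 MPa): end bolts L_c = 47 − 30/2 = 32, R_n = min(1.2×32×8×400, 2.4×27×8×400) = 122.88 kN/bolt; interior L_c = 88 − 30 = 58, R_n = 207.36 kN/bolt. φR_n = 0.75 × (1×122.88 + 4×207.36) = 714.2 kN.
Tension yield (gross): A_g = 190×8 = 1520 mm². φR_n = 0.90 × 250 × 1520 = 342.0 kN.
Governing: min(1007.0, 714.2, 342.0) = 342.0 kN → gross-section yield.

342.0 kN (gross-section yield governs)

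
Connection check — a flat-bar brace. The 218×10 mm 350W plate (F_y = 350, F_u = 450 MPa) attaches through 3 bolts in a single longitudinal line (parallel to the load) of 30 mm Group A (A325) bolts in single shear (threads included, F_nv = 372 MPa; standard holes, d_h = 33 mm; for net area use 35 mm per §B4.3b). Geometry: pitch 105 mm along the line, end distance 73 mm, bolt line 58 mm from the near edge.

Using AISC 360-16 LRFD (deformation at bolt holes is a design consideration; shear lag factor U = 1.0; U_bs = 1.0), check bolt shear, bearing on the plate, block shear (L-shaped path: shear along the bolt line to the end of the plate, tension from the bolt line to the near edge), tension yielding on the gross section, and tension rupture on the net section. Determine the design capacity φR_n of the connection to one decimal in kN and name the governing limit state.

532.6 kN (block shear governs)

Bolt shear: A_b = π(30)²/4 = 706.86 mm². φR_n = 0.75 × 372 × 706.86 × 3 × 1 = 591.6 kN.
Bearing (10 mm plate, F_u = 450 MPa): end bolts L_c = 73 − 33/2 = 56.5, R_n = min(1.2×56.5×10×450, 2.4×30×10×450) = 305.1 kN/bolt; interior L_c = 105 − 33 = 72, R_n = 324 kN/bolt. φR_n = 0.75 × (1×305.1 + 2×324) = 714.8 kN.
Block shear: shear path 1×[73+2×105] = 1×283 mm, A_gv = 2830, A_nv = 1×(283 − 2.5×35)×10 = 1955 mm²; tension to near edge: (58 − 0.5×35)×10 = 405 mm². R_n = min(0.6×450×1955, 0.6×350×2830) + 1.0×450×405 = min(527.85, 594.3) + 182.25 = 710.1 kN. φR_n = 0.75 × 710.1 = 532.6 kN.
Tension yield (gross): A_g = 218×10 = 2180 mm². φR_n = 0.90 × 350 × 2180 = 686.7 kN.
Tension rupture (net): A_n = (218 − 1×35)×10 = 1830 mm² (U = 1.0, A_e = A_n). φR_n = 0.75 × 450 × 1830 = 617.6 kN.
Governing: min(591.6, 714.8, 532.6, 686.7, 617.6) = 532.6 kN → block shear.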